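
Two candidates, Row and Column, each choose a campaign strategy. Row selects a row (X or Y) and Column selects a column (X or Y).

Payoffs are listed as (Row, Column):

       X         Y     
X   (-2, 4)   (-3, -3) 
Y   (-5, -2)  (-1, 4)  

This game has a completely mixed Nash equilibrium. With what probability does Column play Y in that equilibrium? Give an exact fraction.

3/5

Let c be the probability that Column plays X. In a completely mixed equilibrium, Row must be indifferent between X and Y.
Row's expected payoff from X is −2c − 3(1−c); from Y it is −5c − (1−c).
Setting these equal: c − 3 = −4c − 1, so c = 2/5.
Therefore Column plays Y with probability 1 − 2/5 = 3/5.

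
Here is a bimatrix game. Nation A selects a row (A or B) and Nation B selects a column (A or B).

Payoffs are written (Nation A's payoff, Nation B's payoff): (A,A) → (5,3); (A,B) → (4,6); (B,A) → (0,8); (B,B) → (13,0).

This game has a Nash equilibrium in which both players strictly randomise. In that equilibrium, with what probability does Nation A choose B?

3/11

Let p be the probability that Nation A plays A. In a completely mixed equilibrium, Nation B must be indifferent between A and B.
Nation B's expected payoff from A is 3p + 8(1−p); from B it is 6p.
Setting these equal: −5p + 8 = 6p, so p = 8/11.
Therefore Nation A plays B with probability 1 − 8/11 = 3/11.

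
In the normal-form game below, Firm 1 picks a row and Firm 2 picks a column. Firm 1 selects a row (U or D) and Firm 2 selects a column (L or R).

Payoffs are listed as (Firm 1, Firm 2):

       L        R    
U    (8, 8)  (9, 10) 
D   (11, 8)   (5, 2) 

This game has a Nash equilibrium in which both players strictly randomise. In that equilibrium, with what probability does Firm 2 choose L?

4/7

Let y be the probability that Firm 2 plays L. In a completely mixed equilibrium, Firm 1 must be indifferent between U and D.
Firm 1's expected payoff from U is 8y + 9(1−y); from D it is 11y + 5(1−y).
Setting these equal: −y + 9 = 6y + 5, so y = 4/7.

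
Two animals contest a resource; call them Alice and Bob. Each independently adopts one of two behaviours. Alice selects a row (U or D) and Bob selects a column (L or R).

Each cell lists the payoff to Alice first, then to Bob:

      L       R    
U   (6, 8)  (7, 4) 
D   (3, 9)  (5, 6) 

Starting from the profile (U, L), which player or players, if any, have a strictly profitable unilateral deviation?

Alice at (U, L) earns 6; deviating to D yields 3 — not better.
Bob earns 8; deviating to R yields 4 — not better.
Neither player can strictly improve; the profile is a Nash equilibrium.

Neither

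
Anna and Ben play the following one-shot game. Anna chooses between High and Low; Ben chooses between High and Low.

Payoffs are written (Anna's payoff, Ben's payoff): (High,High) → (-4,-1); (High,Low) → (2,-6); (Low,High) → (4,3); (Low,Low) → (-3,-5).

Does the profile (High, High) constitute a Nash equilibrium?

No

At (High, High), Anna earns -4; switching to Low would give 4, so Anna would deviate.
Ben earns -1; switching to Low would give -6, so Ben has no profitable deviation.
Since at least one player can profitably deviate, this is not a Nash equilibrium.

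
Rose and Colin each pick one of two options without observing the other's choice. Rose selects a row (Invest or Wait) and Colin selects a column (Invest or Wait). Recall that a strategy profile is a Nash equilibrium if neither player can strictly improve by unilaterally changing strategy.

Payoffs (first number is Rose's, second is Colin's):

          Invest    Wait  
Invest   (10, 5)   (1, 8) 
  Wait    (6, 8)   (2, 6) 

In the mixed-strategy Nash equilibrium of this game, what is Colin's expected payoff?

34/5

First find p, the probability Rose plays Invest, from Colin's indifference between Invest and Wait: 5p + 8(1−p) = 8p + 6(1−p), giving p = 2/5.
Since Colin is indifferent in equilibrium, Colin's expected payoff equals the payoff from either column against (2/5, 3/5). Using Invest: 5(2/5) + 8(3/5) = 34/5.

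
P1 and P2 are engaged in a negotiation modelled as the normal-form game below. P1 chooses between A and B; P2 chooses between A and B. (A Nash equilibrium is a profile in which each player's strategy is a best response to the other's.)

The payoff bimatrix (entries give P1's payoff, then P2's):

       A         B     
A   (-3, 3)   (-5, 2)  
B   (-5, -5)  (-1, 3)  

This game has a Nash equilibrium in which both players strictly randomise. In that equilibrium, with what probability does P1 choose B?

Let x be the probability that P1 plays A. In a completely mixed equilibrium, P2 must be indifferent between A and B.
P2's expected payoff from A is 3x − 5(1−x); from B it is 2x + 3(1−x).
Setting these equal: 8x − 5 = −x + 3, so x = 8/9.
Therefore P1 plays B with probability 1 − 8/9 = 1/9.

1/9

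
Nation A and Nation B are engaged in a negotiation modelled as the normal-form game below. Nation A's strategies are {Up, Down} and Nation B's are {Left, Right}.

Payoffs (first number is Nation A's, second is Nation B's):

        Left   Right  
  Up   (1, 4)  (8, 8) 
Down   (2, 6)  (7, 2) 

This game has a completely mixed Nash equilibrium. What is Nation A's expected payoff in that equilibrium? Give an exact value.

9/2

First find y, the probability Nation B plays Left, from Nation A's indifference between Up and Down: y + 8(1−y) = 2y + 7(1−y), giving y = 1/2.
Since Nation A is indifferent in equilibrium, Nation A's expected payoff equals the payoff from either row against (1/2, 1/2). Using Up: (1/2) + 8(1/2) = 9/2.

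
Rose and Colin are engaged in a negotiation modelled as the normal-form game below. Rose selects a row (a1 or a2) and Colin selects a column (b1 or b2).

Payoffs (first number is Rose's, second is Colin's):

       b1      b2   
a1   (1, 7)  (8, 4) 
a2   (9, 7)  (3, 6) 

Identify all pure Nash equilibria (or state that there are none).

(a1, b1): Rose prefers a2 (9 > 1) — not an equilibrium.
(a1, b2): Colin prefers b1 (7 > 4) — not an equilibrium.
(a2, b1): Rose gets 9 ≥ 1 from a1, and Colin gets 7 ≥ 6 from b2 — Nash equilibrium.
(a2, b2): Rose prefers a1 (8 > 3); Colin prefers b1 (7 > 6) — not an equilibrium.

(a2, b1)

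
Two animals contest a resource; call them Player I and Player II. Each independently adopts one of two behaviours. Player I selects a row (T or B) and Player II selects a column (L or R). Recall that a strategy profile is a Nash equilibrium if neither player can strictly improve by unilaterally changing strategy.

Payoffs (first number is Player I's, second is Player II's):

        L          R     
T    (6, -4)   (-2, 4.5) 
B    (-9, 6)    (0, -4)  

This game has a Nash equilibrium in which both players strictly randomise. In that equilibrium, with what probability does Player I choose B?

Let x be the probability that Player I plays T. In a completely mixed equilibrium, Player II must be indifferent between L and R.
Player II's expected payoff from L is −4x + 6(1−x); from R it is 4.5x − 4(1−x).
Setting these equal: −10x + 6 = 8.5x − 4, so x = 20/37.
Therefore Player I plays B with probability 1 − 20/37 = 17/37.

17/37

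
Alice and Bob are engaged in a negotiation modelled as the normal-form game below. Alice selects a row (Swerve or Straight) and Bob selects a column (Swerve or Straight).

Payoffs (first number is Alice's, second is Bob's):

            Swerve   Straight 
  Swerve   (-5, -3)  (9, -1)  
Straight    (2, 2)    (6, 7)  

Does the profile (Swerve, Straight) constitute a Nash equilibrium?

At (Swerve, Straight), Alice earns 9; switching to Straight would give 6, so Alice has no profitable deviation.
Bob earns -1; switching to Swerve would give -3, so Bob has no profitable deviation.
Neither player can gain by a unilateral deviation, so this profile is a Nash equilibrium.

Yes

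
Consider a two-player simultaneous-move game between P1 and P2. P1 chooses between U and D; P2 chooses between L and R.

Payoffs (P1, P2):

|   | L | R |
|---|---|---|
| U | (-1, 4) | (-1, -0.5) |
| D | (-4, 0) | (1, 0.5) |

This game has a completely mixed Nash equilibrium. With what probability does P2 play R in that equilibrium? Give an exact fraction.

3/5

Let q be the probability that P2 plays L. In a completely mixed equilibrium, P1 must be indifferent between U and D.
P1's expected payoff from U is −q − (1−q); from D it is −4q + (1−q).
Setting these equal: -1 = −5q + 1, so q = 2/5.
Therefore P2 plays R with probability 1 − 2/5 = 3/5.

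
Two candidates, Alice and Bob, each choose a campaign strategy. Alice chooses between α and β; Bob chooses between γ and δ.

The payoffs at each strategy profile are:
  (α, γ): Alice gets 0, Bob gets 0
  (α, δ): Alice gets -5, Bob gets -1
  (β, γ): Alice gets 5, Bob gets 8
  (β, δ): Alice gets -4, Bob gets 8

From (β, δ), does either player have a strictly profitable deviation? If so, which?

Alice at (β, δ) earns -4; deviating to α yields -5 — not better.
Bob earns 8; deviating to γ yields 8 — not better.
Neither player can strictly improve; the profile is a Nash equilibrium.

Neither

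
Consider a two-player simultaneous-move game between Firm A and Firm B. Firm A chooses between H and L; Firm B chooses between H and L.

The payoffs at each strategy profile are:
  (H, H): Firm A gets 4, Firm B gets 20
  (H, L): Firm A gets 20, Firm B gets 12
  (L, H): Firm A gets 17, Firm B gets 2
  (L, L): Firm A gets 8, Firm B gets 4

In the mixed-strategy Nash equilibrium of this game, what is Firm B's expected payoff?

28/5

First find x, the probability Firm A plays H, from Firm B's indifference between H and L: 20x + 2(1−x) = 12x + 4(1−x), giving x = 1/5.
Since Firm B is indifferent in equilibrium, Firm B's expected payoff equals the payoff from either column against (1/5, 4/5). Using H: 20(1/5) + 2(4/5) = 28/5.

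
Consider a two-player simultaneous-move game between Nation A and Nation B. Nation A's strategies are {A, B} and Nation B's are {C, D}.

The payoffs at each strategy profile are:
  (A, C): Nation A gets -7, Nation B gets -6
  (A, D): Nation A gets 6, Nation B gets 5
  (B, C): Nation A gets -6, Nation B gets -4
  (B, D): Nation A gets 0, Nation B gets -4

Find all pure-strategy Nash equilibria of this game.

(A, C): Nation A prefers B (-6 > -7); Nation B prefers D (5 > -6) — not an equilibrium.
(A, D): Nation A gets 6 ≥ 0 from B, and Nation B gets 5 ≥ -6 from C — Nash equilibrium.
(B, C): Nation A gets -6 ≥ -7 from A, and Nation B gets -4 ≥ -4 from D — Nash equilibrium.
(B, D): Nation A prefers A (6 > 0) — not an equilibrium.

(A, D) and (B, C)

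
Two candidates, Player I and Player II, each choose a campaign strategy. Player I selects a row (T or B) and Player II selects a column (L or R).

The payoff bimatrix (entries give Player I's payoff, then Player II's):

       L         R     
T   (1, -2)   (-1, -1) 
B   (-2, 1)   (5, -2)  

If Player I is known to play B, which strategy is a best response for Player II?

L

Against B, Player II earns 1 from L and -2 from R.
So L is the best response.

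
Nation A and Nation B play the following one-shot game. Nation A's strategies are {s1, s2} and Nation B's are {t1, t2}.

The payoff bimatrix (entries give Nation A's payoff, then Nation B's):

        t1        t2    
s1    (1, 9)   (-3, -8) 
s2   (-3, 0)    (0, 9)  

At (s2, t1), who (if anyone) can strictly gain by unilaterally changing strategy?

Nation A at (s2, t1) earns -3; deviating to s1 yields 1 — a strict improvement.
Nation B earns 0; deviating to t2 yields 9 — a strict improvement.
Both Nation A and Nation B have strictly profitable deviations.

Both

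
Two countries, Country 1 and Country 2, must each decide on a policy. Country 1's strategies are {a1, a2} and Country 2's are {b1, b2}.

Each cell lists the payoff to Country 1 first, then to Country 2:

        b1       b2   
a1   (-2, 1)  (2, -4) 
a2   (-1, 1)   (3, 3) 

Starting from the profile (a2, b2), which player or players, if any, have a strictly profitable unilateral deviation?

Neither

Country 1 at (a2, b2) earns 3; deviating to a1 yields 2 — not better.
Country 2 earns 3; deviating to b1 yields 1 — not better.
Neither player can strictly improve; the profile is a Nash equilibrium.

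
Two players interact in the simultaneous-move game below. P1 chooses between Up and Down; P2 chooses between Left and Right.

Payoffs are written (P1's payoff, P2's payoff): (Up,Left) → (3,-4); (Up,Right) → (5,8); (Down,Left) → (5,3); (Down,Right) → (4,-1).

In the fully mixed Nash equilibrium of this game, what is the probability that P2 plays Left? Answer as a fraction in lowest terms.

1/3

Let y be the probability that P2 plays Left. In a completely mixed equilibrium, P1 must be indifferent between Up and Down.
P1's expected payoff from Up is 3y + 5(1−y); from Down it is 5y + 4(1−y).
Setting these equal: −2y + 5 = y + 4, so y = 1/3.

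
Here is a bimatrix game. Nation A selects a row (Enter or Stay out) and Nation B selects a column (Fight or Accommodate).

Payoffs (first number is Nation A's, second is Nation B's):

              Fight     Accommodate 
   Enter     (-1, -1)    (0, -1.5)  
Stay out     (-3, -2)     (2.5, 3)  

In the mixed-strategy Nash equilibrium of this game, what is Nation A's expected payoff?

First find y, the probability Nation B plays Fight, from Nation A's indifference between Enter and Stay out: −y = −3y + 2.5(1−y), giving y = 5/9.
Since Nation A is indifferent in equilibrium, Nation A's expected payoff equals the payoff from either row against (5/9, 4/9). Using Enter: −(5/9) = -5/9.

-5/9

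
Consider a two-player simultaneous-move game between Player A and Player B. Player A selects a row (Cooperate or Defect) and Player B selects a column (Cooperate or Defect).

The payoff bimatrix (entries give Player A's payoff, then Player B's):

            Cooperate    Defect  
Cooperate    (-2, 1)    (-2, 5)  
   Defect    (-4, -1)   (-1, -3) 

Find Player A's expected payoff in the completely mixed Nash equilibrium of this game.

-2

First find q, the probability Player B plays Cooperate, from Player A's indifference between Cooperate and Defect: −2q − 2(1−q) = −4q − (1−q), giving q = 1/3.
Since Player A is indifferent in equilibrium, Player A's expected payoff equals the payoff from either row against (1/3, 2/3). Using Cooperate: −2(1/3) − 2(2/3) = -2.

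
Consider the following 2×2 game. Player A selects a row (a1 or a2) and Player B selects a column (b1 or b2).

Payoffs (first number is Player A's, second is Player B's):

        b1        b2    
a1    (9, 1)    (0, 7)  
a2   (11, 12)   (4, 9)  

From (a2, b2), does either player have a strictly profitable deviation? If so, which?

Player A at (a2, b2) earns 4; deviating to a1 yields 0 — not better.
Player B earns 9; deviating to b1 yields 12 — a strict improvement.
Only Player B has a strictly profitable deviation.

Player B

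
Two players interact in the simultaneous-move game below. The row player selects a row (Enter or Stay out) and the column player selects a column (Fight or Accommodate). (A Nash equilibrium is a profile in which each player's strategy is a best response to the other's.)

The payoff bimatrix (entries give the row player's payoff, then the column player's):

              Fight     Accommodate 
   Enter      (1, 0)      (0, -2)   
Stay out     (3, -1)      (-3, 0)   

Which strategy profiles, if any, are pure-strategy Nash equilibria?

(Enter, Fight): the row player prefers Stay out (3 > 1) — not an equilibrium.
(Enter, Accommodate): the column player prefers Fight (0 > -2) — not an equilibrium.
(Stay out, Fight): the column player prefers Accommodate (0 > -1) — not an equilibrium.
(Stay out, Accommodate): the row player prefers Enter (0 > -3) — not an equilibrium.

none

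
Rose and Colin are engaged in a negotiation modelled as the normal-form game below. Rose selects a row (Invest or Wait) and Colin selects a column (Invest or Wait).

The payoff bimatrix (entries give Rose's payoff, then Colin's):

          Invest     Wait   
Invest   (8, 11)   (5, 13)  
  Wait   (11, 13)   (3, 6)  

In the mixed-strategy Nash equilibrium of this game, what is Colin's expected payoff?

First find x, the probability Rose plays Invest, from Colin's indifference between Invest and Wait: 11x + 13(1−x) = 13x + 6(1−x), giving x = 7/9.
Since Colin is indifferent in equilibrium, Colin's expected payoff equals the payoff from either column against (7/9, 2/9). Using Invest: 11(7/9) + 13(2/9) = 103/9.

103/9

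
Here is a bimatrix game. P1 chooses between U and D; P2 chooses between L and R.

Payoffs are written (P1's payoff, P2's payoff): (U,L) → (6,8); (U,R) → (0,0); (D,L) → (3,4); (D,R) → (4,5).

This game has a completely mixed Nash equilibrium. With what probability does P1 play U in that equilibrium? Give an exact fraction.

1/9

Let r be the probability that P1 plays U. In a completely mixed equilibrium, P2 must be indifferent between L and R.
P2's expected payoff from L is 8r + 4(1−r); from R it is 5(1−r).
Setting these equal: 4r + 4 = −5r + 5, so r = 1/9.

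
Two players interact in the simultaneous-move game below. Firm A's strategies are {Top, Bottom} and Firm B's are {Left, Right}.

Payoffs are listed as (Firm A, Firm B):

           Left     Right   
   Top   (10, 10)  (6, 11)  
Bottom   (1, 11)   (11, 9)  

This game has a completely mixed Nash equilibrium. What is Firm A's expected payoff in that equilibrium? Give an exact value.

First find q, the probability Firm B plays Left, from Firm A's indifference between Top and Bottom: 10q + 6(1−q) = q + 11(1−q), giving q = 5/14.
Since Firm A is indifferent in equilibrium, Firm A's expected payoff equals the payoff from either row against (5/14, 9/14). Using Top: 10(5/14) + 6(9/14) = 52/7.

52/7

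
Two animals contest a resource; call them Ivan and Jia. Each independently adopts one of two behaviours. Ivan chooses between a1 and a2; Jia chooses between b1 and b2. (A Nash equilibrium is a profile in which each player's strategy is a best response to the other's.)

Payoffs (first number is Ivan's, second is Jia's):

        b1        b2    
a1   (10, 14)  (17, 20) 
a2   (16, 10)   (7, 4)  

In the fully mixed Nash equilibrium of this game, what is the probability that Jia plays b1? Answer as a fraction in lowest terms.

5/8

Let q be the probability that Jia plays b1. In a completely mixed equilibrium, Ivan must be indifferent between a1 and a2.
Ivan's expected payoff from a1 is 10q + 17(1−q); from a2 it is 16q + 7(1−q).
Setting these equal: −7q + 17 = 9q + 7, so q = 5/8.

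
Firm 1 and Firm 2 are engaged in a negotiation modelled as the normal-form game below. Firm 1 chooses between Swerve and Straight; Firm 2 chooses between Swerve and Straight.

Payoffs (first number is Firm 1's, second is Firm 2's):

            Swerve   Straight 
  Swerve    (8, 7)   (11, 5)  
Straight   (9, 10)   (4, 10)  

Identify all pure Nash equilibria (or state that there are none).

(Straight, Swerve)

(Swerve, Swerve): Firm 1 prefers Straight (9 > 8) — not an equilibrium.
(Swerve, Straight): Firm 2 prefers Swerve (7 > 5) — not an equilibrium.
(Straight, Swerve): Firm 1 gets 9 ≥ 8 from Swerve, and Firm 2 gets 10 ≥ 10 from Straight — Nash equilibrium.
(Straight, Straight): Firm 1 prefers Swerve (11 > 4) — not an equilibrium.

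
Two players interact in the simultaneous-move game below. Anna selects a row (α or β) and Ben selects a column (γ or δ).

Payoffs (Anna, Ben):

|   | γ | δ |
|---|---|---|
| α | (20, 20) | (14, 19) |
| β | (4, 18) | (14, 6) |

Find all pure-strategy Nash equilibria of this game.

(α, γ): Anna gets 20 ≥ 4 from β, and Ben gets 20 ≥ 19 from δ — Nash equilibrium.
(α, δ): Ben prefers γ (20 > 19) — not an equilibrium.
(β, γ): Anna prefers α (20 > 4) — not an equilibrium.
(β, δ): Ben prefers γ (18 > 6) — not an equilibrium.

(α, γ)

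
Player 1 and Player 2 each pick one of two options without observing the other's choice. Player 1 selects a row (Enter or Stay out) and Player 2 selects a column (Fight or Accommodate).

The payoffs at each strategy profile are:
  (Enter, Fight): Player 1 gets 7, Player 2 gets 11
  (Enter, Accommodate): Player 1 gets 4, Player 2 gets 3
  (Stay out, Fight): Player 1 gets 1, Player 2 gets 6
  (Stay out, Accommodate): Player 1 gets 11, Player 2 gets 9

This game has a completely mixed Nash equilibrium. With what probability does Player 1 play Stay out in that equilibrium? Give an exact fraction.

8/11

Let x be the probability that Player 1 plays Enter. In a completely mixed equilibrium, Player 2 must be indifferent between Fight and Accommodate.
Player 2's expected payoff from Fight is 11x + 6(1−x); from Accommodate it is 3x + 9(1−x).
Setting these equal: 5x + 6 = −6x + 9, so x = 3/11.
Therefore Player 1 plays Stay out with probability 1 − 3/11 = 8/11.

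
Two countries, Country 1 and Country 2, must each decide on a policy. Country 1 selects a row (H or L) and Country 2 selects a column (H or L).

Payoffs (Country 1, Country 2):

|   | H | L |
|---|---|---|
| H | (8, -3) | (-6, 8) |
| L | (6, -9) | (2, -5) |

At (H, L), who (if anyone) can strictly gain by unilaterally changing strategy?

Country 1 at (H, L) earns -6; deviating to L yields 2 — a strict improvement.
Country 2 earns 8; deviating to H yields -3 — not better.
Only Country 1 has a strictly profitable deviation.

Country 1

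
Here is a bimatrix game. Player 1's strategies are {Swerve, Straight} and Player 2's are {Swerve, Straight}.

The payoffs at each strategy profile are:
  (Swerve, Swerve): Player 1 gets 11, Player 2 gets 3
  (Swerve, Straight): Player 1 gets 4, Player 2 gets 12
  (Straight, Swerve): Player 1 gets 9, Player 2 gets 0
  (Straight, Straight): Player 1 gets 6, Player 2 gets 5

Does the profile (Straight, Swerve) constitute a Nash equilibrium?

No

At (Straight, Swerve), Player 1 earns 9; switching to Swerve would give 11, so Player 1 would deviate.
Player 2 earns 0; switching to Straight would give 5, so Player 2 would deviate.
Since at least one player can profitably deviate, this is not a Nash equilibrium.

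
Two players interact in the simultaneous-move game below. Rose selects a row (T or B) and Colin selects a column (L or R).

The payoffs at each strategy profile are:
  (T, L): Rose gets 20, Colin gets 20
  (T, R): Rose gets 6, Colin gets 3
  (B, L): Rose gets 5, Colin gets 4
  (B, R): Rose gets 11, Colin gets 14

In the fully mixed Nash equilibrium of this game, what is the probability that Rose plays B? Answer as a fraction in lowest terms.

17/27

Let p be the probability that Rose plays T. In a completely mixed equilibrium, Colin must be indifferent between L and R.
Colin's expected payoff from L is 20p + 4(1−p); from R it is 3p + 14(1−p).
Setting these equal: 16p + 4 = −11p + 14, so p = 10/27.
Therefore Rose plays B with probability 1 − 10/27 = 17/27.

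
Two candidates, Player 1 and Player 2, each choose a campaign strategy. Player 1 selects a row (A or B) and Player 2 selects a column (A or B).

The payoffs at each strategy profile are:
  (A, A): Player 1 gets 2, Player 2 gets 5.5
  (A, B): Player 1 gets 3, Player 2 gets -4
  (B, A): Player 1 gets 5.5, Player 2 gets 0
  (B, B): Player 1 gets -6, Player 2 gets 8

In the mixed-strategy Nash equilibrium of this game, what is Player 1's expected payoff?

57/25

First find y, the probability Player 2 plays A, from Player 1's indifference between A and B: 2y + 3(1−y) = 5.5y − 6(1−y), giving y = 18/25.
Since Player 1 is indifferent in equilibrium, Player 1's expected payoff equals the payoff from either row against (18/25, 7/25). Using A: 2(18/25) + 3(7/25) = 57/25.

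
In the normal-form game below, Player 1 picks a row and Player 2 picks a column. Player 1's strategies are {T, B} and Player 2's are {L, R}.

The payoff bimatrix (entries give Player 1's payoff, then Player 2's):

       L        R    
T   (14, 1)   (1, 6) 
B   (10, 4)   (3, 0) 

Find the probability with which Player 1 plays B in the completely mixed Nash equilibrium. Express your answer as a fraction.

5/9

Let p be the probability that Player 1 plays T. In a completely mixed equilibrium, Player 2 must be indifferent between L and R.
Player 2's expected payoff from L is p + 4(1−p); from R it is 6p.
Setting these equal: −3p + 4 = 6p, so p = 4/9.
Therefore Player 1 plays B with probability 1 − 4/9 = 5/9.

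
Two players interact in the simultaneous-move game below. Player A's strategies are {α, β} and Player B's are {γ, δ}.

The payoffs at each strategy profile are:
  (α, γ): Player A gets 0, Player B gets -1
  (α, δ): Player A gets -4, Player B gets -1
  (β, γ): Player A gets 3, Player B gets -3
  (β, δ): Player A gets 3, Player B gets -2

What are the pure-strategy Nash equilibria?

(β, δ)

(α, γ): Player A prefers β (3 > 0) — not an equilibrium.
(α, δ): Player A prefers β (3 > -4) — not an equilibrium.
(β, γ): Player B prefers δ (-2 > -3) — not an equilibrium.
(β, δ): Player A gets 3 ≥ -4 from α, and Player B gets -2 ≥ -3 from γ — Nash equilibrium.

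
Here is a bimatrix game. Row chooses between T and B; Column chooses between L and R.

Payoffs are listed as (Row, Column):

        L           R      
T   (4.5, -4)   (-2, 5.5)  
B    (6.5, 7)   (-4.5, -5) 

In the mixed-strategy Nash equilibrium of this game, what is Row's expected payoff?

29/18

First find q, the probability Column plays L, from Row's indifference between T and B: 4.5q − 2(1−q) = 6.5q − 4.5(1−q), giving q = 5/9.
Since Row is indifferent in equilibrium, Row's expected payoff equals the payoff from either row against (5/9, 4/9). Using T: 4.5(5/9) − 2(4/9) = 29/18.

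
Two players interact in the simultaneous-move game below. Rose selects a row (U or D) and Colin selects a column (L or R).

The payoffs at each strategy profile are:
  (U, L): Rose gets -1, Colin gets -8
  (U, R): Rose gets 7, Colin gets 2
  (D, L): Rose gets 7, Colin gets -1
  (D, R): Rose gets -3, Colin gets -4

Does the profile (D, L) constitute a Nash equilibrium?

At (D, L), Rose earns 7; switching to U would give -1, so Rose has no profitable deviation.
Colin earns -1; switching to R would give -4, so Colin has no profitable deviation.
Neither player can gain by a unilateral deviation, so this profile is a Nash equilibrium.

Yes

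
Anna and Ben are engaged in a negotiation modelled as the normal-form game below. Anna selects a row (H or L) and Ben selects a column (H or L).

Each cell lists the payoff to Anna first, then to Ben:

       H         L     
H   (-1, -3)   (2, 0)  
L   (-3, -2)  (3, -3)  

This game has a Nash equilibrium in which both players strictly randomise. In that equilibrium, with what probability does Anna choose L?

3/4

Let p be the probability that Anna plays H. In a completely mixed equilibrium, Ben must be indifferent between H and L.
Ben's expected payoff from H is −3p − 2(1−p); from L it is −3(1−p).
Setting these equal: −p − 2 = 3p − 3, so p = 1/4.
Therefore Anna plays L with probability 1 − 1/4 = 3/4.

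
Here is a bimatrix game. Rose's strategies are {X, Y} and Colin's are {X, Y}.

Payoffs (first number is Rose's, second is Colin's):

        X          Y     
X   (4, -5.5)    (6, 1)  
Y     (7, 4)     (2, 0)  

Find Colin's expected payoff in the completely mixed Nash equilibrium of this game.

8/21

First find x, the probability Rose plays X, from Colin's indifference between X and Y: −5.5x + 4(1−x) = x, giving x = 8/21.
Since Colin is indifferent in equilibrium, Colin's expected payoff equals the payoff from either column against (8/21, 13/21). Using X: −5.5(8/21) + 4(13/21) = 8/21.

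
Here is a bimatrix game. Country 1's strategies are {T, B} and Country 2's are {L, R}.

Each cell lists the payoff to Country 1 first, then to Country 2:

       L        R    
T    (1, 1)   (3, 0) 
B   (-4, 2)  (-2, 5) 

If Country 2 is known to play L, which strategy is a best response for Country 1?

Against L, Country 1 earns 1 from T and -4 from B.
So T is the best response.

T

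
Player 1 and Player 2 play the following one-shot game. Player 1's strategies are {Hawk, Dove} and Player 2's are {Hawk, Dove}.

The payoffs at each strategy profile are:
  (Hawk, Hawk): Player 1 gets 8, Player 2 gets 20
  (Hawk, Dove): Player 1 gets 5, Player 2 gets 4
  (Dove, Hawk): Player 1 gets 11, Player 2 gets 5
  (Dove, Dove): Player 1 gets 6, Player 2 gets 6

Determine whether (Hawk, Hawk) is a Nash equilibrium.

No

At (Hawk, Hawk), Player 1 earns 8; switching to Dove would give 11, so Player 1 would deviate.
Player 2 earns 20; switching to Dove would give 4, so Player 2 has no profitable deviation.
Since at least one player can profitably deviate, this is not a Nash equilibrium.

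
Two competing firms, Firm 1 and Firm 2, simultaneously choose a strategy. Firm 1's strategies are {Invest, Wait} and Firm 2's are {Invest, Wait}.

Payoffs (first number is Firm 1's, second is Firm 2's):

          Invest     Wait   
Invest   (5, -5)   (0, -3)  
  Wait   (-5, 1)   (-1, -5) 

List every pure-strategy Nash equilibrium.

(Invest, Wait)

(Invest, Invest): Firm 2 prefers Wait (-3 > -5) — not an equilibrium.
(Invest, Wait): Firm 1 gets 0 ≥ -1 from Wait, and Firm 2 gets -3 ≥ -5 from Invest — Nash equilibrium.
(Wait, Invest): Firm 1 prefers Invest (5 > -5) — not an equilibrium.
(Wait, Wait): Firm 1 prefers Invest (0 > -1); Firm 2 prefers Invest (1 > -5) — not an equilibrium.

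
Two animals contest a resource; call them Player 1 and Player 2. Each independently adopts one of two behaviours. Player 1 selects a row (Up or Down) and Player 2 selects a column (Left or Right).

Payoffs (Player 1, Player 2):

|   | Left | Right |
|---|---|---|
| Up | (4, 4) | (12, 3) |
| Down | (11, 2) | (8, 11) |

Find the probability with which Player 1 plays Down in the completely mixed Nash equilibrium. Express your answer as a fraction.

1/10

Let r be the probability that Player 1 plays Up. In a completely mixed equilibrium, Player 2 must be indifferent between Left and Right.
Player 2's expected payoff from Left is 4r + 2(1−r); from Right it is 3r + 11(1−r).
Setting these equal: 2r + 2 = −8r + 11, so r = 9/10.
Therefore Player 1 plays Down with probability 1 − 9/10 = 1/10.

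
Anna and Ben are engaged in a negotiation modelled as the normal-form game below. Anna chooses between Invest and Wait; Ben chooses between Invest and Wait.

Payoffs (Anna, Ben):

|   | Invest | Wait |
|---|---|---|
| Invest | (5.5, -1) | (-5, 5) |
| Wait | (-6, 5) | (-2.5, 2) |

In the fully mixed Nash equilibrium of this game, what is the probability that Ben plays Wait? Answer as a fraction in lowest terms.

Let c be the probability that Ben plays Invest. In a completely mixed equilibrium, Anna must be indifferent between Invest and Wait.
Anna's expected payoff from Invest is 5.5c − 5(1−c); from Wait it is −6c − 2.5(1−c).
Setting these equal: 10.5c − 5 = −3.5c − 2.5, so c = 5/28.
Therefore Ben plays Wait with probability 1 − 5/28 = 23/28.

23/28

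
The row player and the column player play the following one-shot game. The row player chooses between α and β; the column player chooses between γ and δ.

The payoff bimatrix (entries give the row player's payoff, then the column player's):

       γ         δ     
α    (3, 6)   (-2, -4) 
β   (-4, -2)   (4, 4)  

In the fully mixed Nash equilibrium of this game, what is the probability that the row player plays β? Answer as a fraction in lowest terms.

Let r be the probability that the row player plays α. In a completely mixed equilibrium, the column player must be indifferent between γ and δ.
The column player's expected payoff from γ is 6r − 2(1−r); from δ it is −4r + 4(1−r).
Setting these equal: 8r − 2 = −8r + 4, so r = 3/8.
Therefore the row player plays β with probability 1 − 3/8 = 5/8.

5/8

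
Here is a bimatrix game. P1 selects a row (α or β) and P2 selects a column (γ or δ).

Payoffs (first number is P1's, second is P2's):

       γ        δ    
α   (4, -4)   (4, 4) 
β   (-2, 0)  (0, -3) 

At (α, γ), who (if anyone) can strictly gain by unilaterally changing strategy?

P2

P1 at (α, γ) earns 4; deviating to β yields -2 — not better.
P2 earns -4; deviating to δ yields 4 — a strict improvement.
Only P2 has a strictly profitable deviation.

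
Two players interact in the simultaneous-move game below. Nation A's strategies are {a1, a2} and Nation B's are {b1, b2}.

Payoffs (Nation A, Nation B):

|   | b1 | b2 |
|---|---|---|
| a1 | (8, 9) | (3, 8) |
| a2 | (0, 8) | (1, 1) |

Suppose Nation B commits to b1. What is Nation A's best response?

a1

Against b1, Nation A earns 8 from a1 and 0 from a2.
So a1 is the best response.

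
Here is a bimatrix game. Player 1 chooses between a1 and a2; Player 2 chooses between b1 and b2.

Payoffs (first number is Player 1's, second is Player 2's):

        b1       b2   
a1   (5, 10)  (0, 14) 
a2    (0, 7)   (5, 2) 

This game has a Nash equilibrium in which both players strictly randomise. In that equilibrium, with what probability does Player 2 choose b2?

Let y be the probability that Player 2 plays b1. In a completely mixed equilibrium, Player 1 must be indifferent between a1 and a2.
Player 1's expected payoff from a1 is 5y; from a2 it is 5(1−y).
Setting these equal: 5y = −5y + 5, so y = 1/2.
Therefore Player 2 plays b2 with probability 1 − 1/2 = 1/2.

1/2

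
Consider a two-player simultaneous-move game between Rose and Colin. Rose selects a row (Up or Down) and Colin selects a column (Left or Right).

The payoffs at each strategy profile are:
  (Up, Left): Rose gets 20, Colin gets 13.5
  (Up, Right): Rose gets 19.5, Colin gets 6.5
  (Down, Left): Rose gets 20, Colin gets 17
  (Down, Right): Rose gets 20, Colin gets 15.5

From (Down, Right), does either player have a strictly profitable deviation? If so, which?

Colin

Rose at (Down, Right) earns 20; deviating to Up yields 19.5 — not better.
Colin earns 15.5; deviating to Left yields 17 — a strict improvement.
Only Colin has a strictly profitable deviation.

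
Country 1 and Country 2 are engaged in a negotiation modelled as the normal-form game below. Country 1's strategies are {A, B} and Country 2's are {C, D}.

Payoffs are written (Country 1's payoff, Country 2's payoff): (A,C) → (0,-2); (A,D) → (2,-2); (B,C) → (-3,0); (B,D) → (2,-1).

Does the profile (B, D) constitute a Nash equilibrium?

At (B, D), Country 1 earns 2; switching to A would give 2, so Country 1 has no profitable deviation.
Country 2 earns -1; switching to C would give 0, so Country 2 would deviate.
Since at least one player can profitably deviate, this is not a Nash equilibrium.

No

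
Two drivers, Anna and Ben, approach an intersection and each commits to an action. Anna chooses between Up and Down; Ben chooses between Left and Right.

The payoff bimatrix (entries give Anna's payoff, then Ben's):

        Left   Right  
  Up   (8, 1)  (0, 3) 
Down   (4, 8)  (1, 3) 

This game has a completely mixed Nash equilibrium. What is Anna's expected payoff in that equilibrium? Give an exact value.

First find q, the probability Ben plays Left, from Anna's indifference between Up and Down: 8q = 4q + (1−q), giving q = 1/5.
Since Anna is indifferent in equilibrium, Anna's expected payoff equals the payoff from either row against (1/5, 4/5). Using Up: 8(1/5) = 8/5.

8/5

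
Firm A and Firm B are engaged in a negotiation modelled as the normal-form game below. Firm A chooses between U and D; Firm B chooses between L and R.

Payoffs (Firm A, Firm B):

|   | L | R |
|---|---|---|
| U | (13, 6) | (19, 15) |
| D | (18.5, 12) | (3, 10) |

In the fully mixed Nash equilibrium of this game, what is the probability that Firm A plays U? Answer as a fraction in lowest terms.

2/11

Let x be the probability that Firm A plays U. In a completely mixed equilibrium, Firm B must be indifferent between L and R.
Firm B's expected payoff from L is 6x + 12(1−x); from R it is 15x + 10(1−x).
Setting these equal: −6x + 12 = 5x + 10, so x = 2/11.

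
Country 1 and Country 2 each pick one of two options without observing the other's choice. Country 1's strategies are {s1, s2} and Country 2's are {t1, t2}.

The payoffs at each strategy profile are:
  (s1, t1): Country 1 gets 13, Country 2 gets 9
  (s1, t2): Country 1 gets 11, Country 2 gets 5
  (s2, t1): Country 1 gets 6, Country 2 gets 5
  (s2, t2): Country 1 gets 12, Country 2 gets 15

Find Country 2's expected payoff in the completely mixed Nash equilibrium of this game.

55/7

First find x, the probability Country 1 plays s1, from Country 2's indifference between t1 and t2: 9x + 5(1−x) = 5x + 15(1−x), giving x = 5/7.
Since Country 2 is indifferent in equilibrium, Country 2's expected payoff equals the payoff from either column against (5/7, 2/7). Using t1: 9(5/7) + 5(2/7) = 55/7.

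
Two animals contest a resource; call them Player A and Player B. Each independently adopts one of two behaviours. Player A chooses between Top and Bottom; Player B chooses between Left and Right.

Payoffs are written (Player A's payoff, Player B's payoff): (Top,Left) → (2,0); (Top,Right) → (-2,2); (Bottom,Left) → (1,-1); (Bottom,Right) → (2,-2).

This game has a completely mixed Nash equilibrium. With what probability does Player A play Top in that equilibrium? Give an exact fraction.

Let p be the probability that Player A plays Top. In a completely mixed equilibrium, Player B must be indifferent between Left and Right.
Player B's expected payoff from Left is −(1−p); from Right it is 2p − 2(1−p).
Setting these equal: p − 1 = 4p − 2, so p = 1/3.

1/3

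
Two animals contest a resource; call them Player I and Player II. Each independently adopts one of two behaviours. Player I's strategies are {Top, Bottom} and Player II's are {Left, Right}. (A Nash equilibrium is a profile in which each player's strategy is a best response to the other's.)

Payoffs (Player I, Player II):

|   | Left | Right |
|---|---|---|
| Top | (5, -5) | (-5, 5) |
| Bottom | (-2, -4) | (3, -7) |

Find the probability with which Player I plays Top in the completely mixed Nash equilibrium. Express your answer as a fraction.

Let r be the probability that Player I plays Top. In a completely mixed equilibrium, Player II must be indifferent between Left and Right.
Player II's expected payoff from Left is −5r − 4(1−r); from Right it is 5r − 7(1−r).
Setting these equal: −r − 4 = 12r − 7, so r = 3/13.

3/13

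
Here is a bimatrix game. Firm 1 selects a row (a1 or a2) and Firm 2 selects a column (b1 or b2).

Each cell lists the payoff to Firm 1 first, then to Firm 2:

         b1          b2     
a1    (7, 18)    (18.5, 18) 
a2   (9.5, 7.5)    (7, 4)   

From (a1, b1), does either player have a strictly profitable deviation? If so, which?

Firm 1

Firm 1 at (a1, b1) earns 7; deviating to a2 yields 9.5 — a strict improvement.
Firm 2 earns 18; deviating to b2 yields 18 — not better.
Only Firm 1 has a strictly profitable deviation.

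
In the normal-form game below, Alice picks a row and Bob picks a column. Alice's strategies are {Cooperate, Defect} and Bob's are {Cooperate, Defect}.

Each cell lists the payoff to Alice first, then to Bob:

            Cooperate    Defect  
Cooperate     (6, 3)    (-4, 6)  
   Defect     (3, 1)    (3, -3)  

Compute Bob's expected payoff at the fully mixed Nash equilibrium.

First find x, the probability Alice plays Cooperate, from Bob's indifference between Cooperate and Defect: 3x + (1−x) = 6x − 3(1−x), giving x = 4/7.
Since Bob is indifferent in equilibrium, Bob's expected payoff equals the payoff from either column against (4/7, 3/7). Using Cooperate: 3(4/7) + (3/7) = 15/7.

15/7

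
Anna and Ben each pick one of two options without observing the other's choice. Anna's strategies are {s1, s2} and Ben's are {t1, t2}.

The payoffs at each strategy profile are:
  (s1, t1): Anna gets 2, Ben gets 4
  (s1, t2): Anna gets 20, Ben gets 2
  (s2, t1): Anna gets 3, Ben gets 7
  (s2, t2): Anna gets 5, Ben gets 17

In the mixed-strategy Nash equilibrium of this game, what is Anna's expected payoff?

First find y, the probability Ben plays t1, from Anna's indifference between s1 and s2: 2y + 20(1−y) = 3y + 5(1−y), giving y = 15/16.
Since Anna is indifferent in equilibrium, Anna's expected payoff equals the payoff from either row against (15/16, 1/16). Using s1: 2(15/16) + 20(1/16) = 25/8.

25/8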